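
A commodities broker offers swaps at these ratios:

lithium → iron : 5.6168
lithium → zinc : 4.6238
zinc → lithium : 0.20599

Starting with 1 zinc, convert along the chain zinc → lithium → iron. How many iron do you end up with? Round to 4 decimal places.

1.1570

1 zinc × 0.20599 = 0.20599 lithium
0.20599 lithium × 5.6168 = 1.157004632 iron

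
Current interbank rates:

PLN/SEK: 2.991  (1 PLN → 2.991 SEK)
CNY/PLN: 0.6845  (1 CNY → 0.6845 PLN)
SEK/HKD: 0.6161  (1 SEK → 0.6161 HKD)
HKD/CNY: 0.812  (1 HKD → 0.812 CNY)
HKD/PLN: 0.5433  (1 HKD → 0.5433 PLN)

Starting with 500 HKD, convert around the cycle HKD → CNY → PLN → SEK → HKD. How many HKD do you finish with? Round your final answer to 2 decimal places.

500 HKD × 0.812 = 406 CNY
406 CNY × 0.6845 = 277.907 PLN
277.907 PLN × 2.991 = 831.219837 SEK
831.219837 SEK × 0.6161 = 512.1145415757 HKD

512.11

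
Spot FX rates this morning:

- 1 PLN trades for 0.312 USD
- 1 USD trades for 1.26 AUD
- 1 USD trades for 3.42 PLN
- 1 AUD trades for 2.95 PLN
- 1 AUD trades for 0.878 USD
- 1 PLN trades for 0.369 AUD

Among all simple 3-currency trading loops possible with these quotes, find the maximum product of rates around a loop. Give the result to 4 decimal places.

AUD→PLN→USD→AUD: 2.95 × 0.312 × 1.26 = 1.15970
AUD→USD→PLN→AUD: 0.878 × 3.42 × 0.369 = 1.10802
Maximum is AUD→PLN→USD→AUD at 1.1597; arbitrage exists.

1.1597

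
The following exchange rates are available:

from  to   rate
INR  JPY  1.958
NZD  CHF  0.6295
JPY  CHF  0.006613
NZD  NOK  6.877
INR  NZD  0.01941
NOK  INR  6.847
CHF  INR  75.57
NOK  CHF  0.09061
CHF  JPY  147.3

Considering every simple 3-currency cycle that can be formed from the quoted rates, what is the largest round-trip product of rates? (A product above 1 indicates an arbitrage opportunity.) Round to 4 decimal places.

0.9785

INR→JPY→CHF→INR: 1.958 × 0.006613 × 75.57 = 0.97850
INR→NZD→CHF→INR: 0.01941 × 0.6295 × 75.57 = 0.92336
NOK→INR→NZD→NOK: 6.847 × 0.01941 × 6.877 = 0.91396
Maximum is INR→JPY→CHF→INR at 0.9785; no arbitrage — every cycle loses value.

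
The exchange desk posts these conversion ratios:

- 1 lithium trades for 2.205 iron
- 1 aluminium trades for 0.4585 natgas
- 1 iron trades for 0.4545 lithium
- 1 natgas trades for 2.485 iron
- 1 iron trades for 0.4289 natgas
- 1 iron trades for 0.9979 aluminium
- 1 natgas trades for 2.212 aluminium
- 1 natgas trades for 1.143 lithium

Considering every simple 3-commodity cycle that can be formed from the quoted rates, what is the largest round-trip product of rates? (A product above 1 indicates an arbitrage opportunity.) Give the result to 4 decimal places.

1.1370

iron→aluminium→natgas→iron: 0.9979 × 0.4585 × 2.485 = 1.13698
iron→natgas→lithium→iron: 0.4289 × 1.143 × 2.205 = 1.08096
Maximum is iron→aluminium→natgas→iron at 1.1370; arbitrage exists.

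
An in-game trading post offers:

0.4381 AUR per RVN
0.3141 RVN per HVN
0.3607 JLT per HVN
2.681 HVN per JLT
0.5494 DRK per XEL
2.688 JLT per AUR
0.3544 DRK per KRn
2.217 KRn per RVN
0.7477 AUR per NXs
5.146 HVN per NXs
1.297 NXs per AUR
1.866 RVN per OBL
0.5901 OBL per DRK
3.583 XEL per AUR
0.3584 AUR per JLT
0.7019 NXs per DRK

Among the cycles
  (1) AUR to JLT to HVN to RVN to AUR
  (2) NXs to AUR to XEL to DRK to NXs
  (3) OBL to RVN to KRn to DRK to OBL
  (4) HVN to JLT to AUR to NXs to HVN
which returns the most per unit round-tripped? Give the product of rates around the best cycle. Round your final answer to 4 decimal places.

1.0331

(1) 2.688 × 2.681 × 0.3141 × 0.4381 = 0.99167
(2) 0.7477 × 3.583 × 0.5494 × 0.7019 = 1.03309
(3) 1.866 × 2.217 × 0.3544 × 0.5901 = 0.86516
(4) 0.3607 × 0.3584 × 1.297 × 5.146 = 0.86283
Highest is cycle (2) at 1.0331 (>1, arbitrage).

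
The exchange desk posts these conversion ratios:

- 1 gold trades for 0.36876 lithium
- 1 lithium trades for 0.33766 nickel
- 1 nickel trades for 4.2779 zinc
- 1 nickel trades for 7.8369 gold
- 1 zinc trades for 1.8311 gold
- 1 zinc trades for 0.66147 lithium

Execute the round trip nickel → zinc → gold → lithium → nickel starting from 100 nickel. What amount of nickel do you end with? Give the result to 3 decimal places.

100 nickel × 4.2779 = 427.79 zinc
427.79 zinc × 1.8311 = 783.326269 gold
783.326269 gold × 0.36876 = 288.85939495644 lithium
288.85939495644 lithium × 0.33766 = 97.5362633009915304 nickel

97.536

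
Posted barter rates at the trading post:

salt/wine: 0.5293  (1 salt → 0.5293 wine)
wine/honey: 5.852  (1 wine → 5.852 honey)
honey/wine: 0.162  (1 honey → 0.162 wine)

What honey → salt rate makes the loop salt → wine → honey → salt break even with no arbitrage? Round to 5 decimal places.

Known legs of the cycle: 0.5293 × 5.852 = 3.0974636
For no arbitrage the full-cycle product must be 1, so the missing rate is 1 / 3.0974636 ≈ 0.3228448.

0.32284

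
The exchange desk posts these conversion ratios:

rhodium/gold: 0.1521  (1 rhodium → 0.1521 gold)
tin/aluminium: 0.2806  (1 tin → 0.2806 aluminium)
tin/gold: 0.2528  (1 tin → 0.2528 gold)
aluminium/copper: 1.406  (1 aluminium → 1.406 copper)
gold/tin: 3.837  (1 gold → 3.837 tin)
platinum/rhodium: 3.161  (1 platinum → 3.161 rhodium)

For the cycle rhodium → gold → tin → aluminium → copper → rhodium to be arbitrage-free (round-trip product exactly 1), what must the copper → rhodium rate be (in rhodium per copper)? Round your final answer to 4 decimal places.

4.3432

Known legs of the cycle: 0.1521 × 3.837 × 0.2806 × 1.406 = 0.23024701079172
For no arbitrage the full-cycle product must be 1, so the missing rate is 1 / 0.23024701079172 ≈ 4.343162.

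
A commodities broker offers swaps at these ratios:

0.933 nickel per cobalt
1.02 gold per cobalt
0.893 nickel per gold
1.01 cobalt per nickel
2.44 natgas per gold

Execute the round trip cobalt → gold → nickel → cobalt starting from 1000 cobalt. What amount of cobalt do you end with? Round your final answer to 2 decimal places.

919.97

1000 cobalt × 1.02 = 1020 gold
1020 gold × 0.893 = 910.86 nickel
910.86 nickel × 1.01 = 919.9686 cobalt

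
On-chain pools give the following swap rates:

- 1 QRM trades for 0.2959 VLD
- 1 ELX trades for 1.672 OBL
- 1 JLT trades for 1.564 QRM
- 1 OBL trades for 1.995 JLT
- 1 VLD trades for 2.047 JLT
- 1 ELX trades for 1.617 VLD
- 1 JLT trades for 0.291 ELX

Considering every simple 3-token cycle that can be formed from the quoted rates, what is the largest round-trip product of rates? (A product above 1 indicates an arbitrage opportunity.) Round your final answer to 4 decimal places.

0.9707

JLT→ELX→OBL→JLT: 0.291 × 1.672 × 1.995 = 0.97067
JLT→ELX→VLD→JLT: 0.291 × 1.617 × 2.047 = 0.96321
JLT→QRM→VLD→JLT: 1.564 × 0.2959 × 2.047 = 0.94733
Maximum is JLT→ELX→OBL→JLT at 0.9707; no arbitrage — every cycle loses value.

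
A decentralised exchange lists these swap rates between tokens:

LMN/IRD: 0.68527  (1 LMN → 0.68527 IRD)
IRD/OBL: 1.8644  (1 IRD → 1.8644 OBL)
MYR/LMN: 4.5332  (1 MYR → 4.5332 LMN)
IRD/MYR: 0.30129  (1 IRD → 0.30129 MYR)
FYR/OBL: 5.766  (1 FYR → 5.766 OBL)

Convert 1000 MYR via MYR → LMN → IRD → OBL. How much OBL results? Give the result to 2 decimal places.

5791.70

1000 MYR × 4.5332 = 4533.2 LMN
4533.2 LMN × 0.68527 = 3106.465964 IRD
3106.465964 IRD × 1.8644 = 5791.6951432816 OBL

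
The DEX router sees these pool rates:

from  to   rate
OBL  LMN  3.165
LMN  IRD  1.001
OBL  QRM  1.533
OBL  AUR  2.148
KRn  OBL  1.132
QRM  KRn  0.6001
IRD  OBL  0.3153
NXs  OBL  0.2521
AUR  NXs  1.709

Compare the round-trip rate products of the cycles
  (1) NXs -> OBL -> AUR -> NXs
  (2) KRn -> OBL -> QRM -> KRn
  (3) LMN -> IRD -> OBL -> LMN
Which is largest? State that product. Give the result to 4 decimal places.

(1) 0.2521 × 2.148 × 1.709 = 0.92544
(2) 1.132 × 1.533 × 0.6001 = 1.04139
(3) 1.001 × 0.3153 × 3.165 = 0.99892
Highest is cycle (2) at 1.0414 (>1, arbitrage).

1.0414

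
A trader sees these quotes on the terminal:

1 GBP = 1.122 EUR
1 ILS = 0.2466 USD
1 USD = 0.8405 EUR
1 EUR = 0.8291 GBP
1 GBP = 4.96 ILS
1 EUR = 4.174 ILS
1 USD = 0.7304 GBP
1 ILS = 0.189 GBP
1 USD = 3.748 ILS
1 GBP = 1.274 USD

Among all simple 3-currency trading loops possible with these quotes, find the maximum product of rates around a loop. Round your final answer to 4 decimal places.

ILS→GBP→USD→ILS: 0.189 × 1.274 × 3.748 = 0.90247
ILS→USD→GBP→ILS: 0.2466 × 0.7304 × 4.96 = 0.89338
EUR→GBP→USD→EUR: 0.8291 × 1.274 × 0.8405 = 0.88780
EUR→ILS→GBP→EUR: 4.174 × 0.189 × 1.122 = 0.88513
EUR→ILS→USD→EUR: 4.174 × 0.2466 × 0.8405 = 0.86513
Maximum is ILS→GBP→USD→ILS at 0.9025; no arbitrage — every cycle loses value.

0.9025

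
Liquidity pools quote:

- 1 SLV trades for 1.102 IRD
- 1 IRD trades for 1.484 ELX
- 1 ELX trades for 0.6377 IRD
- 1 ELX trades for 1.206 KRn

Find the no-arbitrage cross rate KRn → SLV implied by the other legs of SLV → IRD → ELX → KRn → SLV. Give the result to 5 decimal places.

0.50703

Known legs of the cycle: 1.102 × 1.484 × 1.206 = 1.972253808
For no arbitrage the full-cycle product must be 1, so the missing rate is 1 / 1.972253808 ≈ 0.5070341.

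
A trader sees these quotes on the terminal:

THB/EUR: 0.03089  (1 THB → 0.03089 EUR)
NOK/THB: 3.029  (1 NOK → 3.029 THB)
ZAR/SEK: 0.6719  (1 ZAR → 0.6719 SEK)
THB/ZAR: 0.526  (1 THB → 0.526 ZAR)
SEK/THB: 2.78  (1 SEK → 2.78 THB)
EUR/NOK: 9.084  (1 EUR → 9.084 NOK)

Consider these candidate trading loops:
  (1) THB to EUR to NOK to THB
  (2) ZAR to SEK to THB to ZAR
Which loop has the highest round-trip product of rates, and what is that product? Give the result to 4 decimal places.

0.9825

(1) 0.03089 × 9.084 × 3.029 = 0.84995
(2) 0.6719 × 2.78 × 0.526 = 0.98251
Highest is cycle (2) at 0.9825 (≤1, no arbitrage).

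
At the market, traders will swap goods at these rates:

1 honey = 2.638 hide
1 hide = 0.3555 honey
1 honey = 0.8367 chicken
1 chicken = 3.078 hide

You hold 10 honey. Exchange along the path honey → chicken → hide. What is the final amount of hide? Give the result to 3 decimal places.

25.754

10 honey × 0.8367 = 8.367 chicken
8.367 chicken × 3.078 = 25.753626 hide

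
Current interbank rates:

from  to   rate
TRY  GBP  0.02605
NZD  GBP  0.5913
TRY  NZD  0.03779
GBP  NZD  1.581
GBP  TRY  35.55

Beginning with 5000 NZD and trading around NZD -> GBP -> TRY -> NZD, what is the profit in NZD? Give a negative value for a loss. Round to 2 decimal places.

-1028.14

5000 NZD × 0.5913 = 2956.5 GBP
2956.5 GBP × 35.55 = 105103.575 TRY
105103.575 TRY × 0.03779 = 3971.86409925 NZD
Net change: 3971.86409925 − 5000 = -1028.13590075 NZD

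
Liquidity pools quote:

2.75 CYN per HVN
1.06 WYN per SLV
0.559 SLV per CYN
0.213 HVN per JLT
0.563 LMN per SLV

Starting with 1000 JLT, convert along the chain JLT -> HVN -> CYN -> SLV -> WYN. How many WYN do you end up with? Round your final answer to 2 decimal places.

347.08

1000 JLT × 0.213 = 213 HVN
213 HVN × 2.75 = 585.75 CYN
585.75 CYN × 0.559 = 327.43425 SLV
327.43425 SLV × 1.06 = 347.080305 WYN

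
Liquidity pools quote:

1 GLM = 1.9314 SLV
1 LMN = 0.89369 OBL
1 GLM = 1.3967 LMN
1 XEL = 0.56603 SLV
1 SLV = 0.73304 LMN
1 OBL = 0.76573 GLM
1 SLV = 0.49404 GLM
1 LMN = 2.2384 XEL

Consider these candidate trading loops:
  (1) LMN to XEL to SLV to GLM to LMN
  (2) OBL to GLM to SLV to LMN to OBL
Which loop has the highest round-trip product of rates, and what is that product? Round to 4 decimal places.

0.9689

(1) 2.2384 × 0.56603 × 0.49404 × 1.3967 = 0.87426
(2) 0.76573 × 1.9314 × 0.73304 × 0.89369 = 0.96886
Highest is cycle (2) at 0.9689 (≤1, no arbitrage).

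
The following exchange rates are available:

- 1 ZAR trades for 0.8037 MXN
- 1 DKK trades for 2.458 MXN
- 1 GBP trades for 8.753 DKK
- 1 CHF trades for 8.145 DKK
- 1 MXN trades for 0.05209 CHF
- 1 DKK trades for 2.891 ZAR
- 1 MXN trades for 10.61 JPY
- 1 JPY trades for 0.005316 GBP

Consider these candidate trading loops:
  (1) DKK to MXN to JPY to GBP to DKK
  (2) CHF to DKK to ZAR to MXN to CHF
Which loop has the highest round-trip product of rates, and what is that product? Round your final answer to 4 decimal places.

(1) 2.458 × 10.61 × 0.005316 × 8.753 = 1.21350
(2) 8.145 × 2.891 × 0.8037 × 0.05209 = 0.98580
Highest is cycle (1) at 1.2135 (>1, arbitrage).

1.2135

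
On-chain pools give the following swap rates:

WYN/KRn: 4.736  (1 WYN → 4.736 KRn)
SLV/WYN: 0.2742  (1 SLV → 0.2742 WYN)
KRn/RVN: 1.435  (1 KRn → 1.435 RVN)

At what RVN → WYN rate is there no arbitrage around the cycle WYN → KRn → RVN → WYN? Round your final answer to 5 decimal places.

Known legs of the cycle: 4.736 × 1.435 = 6.79616
For no arbitrage the full-cycle product must be 1, so the missing rate is 1 / 6.79616 ≈ 0.1471419.

0.14714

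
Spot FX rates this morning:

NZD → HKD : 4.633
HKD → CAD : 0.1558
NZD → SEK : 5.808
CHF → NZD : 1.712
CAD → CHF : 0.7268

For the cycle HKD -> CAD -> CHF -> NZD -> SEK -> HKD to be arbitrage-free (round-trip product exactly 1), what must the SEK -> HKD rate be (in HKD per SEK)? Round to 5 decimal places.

Known legs of the cycle: 0.1558 × 0.7268 × 1.712 × 5.808 = 1.12593349761024
For no arbitrage the full-cycle product must be 1, so the missing rate is 1 / 1.12593349761024 ≈ 0.8881519.

0.88815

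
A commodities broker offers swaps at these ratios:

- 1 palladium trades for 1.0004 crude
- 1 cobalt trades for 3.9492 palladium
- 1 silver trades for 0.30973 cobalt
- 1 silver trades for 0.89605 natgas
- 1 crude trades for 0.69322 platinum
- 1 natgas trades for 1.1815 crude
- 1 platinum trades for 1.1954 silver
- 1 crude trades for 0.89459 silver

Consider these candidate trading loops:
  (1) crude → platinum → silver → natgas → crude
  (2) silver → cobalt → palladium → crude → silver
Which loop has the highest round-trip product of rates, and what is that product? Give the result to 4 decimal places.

1.0947

(1) 0.69322 × 1.1954 × 0.89605 × 1.1815 = 0.87730
(2) 0.30973 × 3.9492 × 1.0004 × 0.89459 = 1.09469
Highest is cycle (2) at 1.0947 (>1, arbitrage).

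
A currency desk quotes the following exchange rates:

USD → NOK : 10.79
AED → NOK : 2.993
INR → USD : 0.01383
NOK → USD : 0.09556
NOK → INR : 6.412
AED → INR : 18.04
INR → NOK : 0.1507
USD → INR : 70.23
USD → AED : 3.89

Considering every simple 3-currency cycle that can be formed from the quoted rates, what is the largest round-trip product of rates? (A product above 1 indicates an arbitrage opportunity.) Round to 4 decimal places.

1.1126

USD→AED→NOK→USD: 3.89 × 2.993 × 0.09556 = 1.11258
USD→INR→NOK→USD: 70.23 × 0.1507 × 0.09556 = 1.01137
USD→AED→INR→USD: 3.89 × 18.04 × 0.01383 = 0.97053
USD→NOK→INR→USD: 10.79 × 6.412 × 0.01383 = 0.95684
Maximum is USD→AED→NOK→USD at 1.1126; arbitrage exists.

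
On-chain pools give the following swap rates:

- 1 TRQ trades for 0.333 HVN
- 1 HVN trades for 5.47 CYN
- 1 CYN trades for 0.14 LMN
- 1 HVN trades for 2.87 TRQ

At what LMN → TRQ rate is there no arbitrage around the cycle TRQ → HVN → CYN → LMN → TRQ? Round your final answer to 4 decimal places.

Known legs of the cycle: 0.333 × 5.47 × 0.14 = 0.2550114
For no arbitrage the full-cycle product must be 1, so the missing rate is 1 / 0.2550114 ≈ 3.921393.

3.9214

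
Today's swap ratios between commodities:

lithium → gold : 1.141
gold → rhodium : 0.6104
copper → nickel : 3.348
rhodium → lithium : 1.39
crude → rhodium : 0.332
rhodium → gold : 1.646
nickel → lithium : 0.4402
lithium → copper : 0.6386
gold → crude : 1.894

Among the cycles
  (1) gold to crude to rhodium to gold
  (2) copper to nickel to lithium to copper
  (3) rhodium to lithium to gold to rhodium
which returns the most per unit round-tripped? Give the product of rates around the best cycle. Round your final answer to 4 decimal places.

1.0350

(1) 1.894 × 0.332 × 1.646 = 1.03502
(2) 3.348 × 0.4402 × 0.6386 = 0.94116
(3) 1.39 × 1.141 × 0.6104 = 0.96809
Highest is cycle (1) at 1.0350 (>1, arbitrage).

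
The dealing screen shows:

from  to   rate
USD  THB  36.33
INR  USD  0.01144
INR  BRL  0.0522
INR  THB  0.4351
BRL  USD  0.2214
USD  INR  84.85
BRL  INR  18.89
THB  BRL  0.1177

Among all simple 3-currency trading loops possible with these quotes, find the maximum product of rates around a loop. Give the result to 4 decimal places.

0.9806

BRL→USD→INR→BRL: 0.2214 × 84.85 × 0.0522 = 0.98062
BRL→INR→THB→BRL: 18.89 × 0.4351 × 0.1177 = 0.96738
BRL→USD→THB→BRL: 0.2214 × 36.33 × 0.1177 = 0.94672
Maximum is BRL→USD→INR→BRL at 0.9806; no arbitrage — every cycle loses value.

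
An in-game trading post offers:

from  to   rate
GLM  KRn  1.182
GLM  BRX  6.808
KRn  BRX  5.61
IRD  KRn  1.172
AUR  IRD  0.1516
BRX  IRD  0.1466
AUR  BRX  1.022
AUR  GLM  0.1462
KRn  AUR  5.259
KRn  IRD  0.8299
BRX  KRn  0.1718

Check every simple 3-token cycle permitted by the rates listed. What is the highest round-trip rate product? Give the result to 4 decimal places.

KRn→BRX→IRD→KRn: 5.61 × 0.1466 × 1.172 = 0.96388
KRn→AUR→IRD→KRn: 5.259 × 0.1516 × 1.172 = 0.93439
KRn→AUR→BRX→KRn: 5.259 × 1.022 × 0.1718 = 0.92337
GLM→KRn→AUR→GLM: 1.182 × 5.259 × 0.1462 = 0.90880
Maximum is KRn→BRX→IRD→KRn at 0.9639; no arbitrage — every cycle loses value.

0.9639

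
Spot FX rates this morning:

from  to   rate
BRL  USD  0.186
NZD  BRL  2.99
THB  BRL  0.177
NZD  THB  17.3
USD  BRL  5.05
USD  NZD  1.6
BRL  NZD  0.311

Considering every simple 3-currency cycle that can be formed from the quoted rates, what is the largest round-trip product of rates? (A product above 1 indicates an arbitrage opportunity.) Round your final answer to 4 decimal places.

BRL→NZD→THB→BRL: 0.311 × 17.3 × 0.177 = 0.95231
BRL→USD→NZD→BRL: 0.186 × 1.6 × 2.99 = 0.88982
Maximum is BRL→NZD→THB→BRL at 0.9523; no arbitrage — every cycle loses value.

0.9523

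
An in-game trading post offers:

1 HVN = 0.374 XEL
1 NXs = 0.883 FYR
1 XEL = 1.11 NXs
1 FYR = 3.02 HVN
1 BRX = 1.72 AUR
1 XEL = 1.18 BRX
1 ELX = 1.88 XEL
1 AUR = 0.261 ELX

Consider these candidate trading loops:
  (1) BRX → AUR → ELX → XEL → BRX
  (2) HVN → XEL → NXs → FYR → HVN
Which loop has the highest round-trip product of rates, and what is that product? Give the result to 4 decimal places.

1.1070

(1) 1.72 × 0.261 × 1.88 × 1.18 = 0.99588
(2) 0.374 × 1.11 × 0.883 × 3.02 = 1.10704
Highest is cycle (2) at 1.1070 (>1, arbitrage).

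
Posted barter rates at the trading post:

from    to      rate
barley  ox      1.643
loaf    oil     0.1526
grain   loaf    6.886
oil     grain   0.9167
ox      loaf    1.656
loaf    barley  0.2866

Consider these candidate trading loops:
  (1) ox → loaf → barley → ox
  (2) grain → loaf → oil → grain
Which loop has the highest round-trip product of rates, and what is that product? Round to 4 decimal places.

(1) 1.656 × 0.2866 × 1.643 = 0.77978
(2) 6.886 × 0.1526 × 0.9167 = 0.96327
Highest is cycle (2) at 0.9633 (≤1, no arbitrage).

0.9633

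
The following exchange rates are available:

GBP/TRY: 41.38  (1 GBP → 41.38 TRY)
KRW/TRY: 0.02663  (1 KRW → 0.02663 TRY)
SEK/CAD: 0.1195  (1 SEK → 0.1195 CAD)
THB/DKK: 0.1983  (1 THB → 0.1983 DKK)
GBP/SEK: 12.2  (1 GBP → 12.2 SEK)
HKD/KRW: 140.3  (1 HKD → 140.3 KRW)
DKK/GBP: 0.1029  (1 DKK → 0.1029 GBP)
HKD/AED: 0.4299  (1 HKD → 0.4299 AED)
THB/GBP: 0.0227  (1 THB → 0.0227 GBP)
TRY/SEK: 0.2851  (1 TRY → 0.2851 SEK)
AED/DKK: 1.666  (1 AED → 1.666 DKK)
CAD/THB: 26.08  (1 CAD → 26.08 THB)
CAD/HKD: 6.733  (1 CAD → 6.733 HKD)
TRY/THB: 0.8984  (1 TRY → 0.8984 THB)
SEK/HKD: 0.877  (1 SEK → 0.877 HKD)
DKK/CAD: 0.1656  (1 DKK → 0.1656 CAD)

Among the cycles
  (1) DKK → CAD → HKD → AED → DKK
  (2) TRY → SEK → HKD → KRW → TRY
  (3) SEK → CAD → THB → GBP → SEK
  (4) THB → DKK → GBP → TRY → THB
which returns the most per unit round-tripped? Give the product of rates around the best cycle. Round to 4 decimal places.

(1) 0.1656 × 6.733 × 0.4299 × 1.666 = 0.79857
(2) 0.2851 × 0.877 × 140.3 × 0.02663 = 0.93417
(3) 0.1195 × 26.08 × 0.0227 × 12.2 = 0.86310
(4) 0.1983 × 0.1029 × 41.38 × 0.8984 = 0.75857
Highest is cycle (2) at 0.9342 (≤1, no arbitrage).

0.9342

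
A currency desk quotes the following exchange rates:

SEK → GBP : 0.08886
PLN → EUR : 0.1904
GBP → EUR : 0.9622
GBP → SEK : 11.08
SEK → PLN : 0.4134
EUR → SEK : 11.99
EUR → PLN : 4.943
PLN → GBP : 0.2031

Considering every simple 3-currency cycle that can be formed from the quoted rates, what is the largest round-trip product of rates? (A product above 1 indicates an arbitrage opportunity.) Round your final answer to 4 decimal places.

1.0252

EUR→SEK→GBP→EUR: 11.99 × 0.08886 × 0.9622 = 1.02516
EUR→PLN→GBP→EUR: 4.943 × 0.2031 × 0.9622 = 0.96597
EUR→SEK→PLN→EUR: 11.99 × 0.4134 × 0.1904 = 0.94375
GBP→SEK→PLN→GBP: 11.08 × 0.4134 × 0.2031 = 0.93029
Maximum is EUR→SEK→GBP→EUR at 1.0252; arbitrage exists.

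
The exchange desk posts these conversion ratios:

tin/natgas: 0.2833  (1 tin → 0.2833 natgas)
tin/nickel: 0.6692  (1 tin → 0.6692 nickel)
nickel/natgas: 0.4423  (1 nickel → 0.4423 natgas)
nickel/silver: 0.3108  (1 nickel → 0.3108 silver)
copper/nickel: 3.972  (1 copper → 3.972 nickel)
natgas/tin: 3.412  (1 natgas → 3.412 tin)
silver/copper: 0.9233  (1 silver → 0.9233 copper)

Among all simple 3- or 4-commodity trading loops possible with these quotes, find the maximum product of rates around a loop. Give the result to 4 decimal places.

nickel→silver→copper→nickel: 0.3108 × 0.9233 × 3.972 = 1.13981
tin→nickel→natgas→tin: 0.6692 × 0.4423 × 3.412 = 1.00991
Maximum is nickel→silver→copper→nickel at 1.1398; arbitrage exists.

1.1398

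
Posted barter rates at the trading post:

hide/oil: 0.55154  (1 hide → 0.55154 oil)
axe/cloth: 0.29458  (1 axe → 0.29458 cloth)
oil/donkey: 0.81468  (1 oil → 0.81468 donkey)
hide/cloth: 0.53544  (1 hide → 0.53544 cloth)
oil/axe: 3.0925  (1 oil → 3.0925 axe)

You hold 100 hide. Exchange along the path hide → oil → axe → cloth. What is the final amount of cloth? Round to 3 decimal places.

50.245

100 hide × 0.55154 = 55.154 oil
55.154 oil × 3.0925 = 170.563745 axe
170.563745 axe × 0.29458 = 50.2446680021 cloth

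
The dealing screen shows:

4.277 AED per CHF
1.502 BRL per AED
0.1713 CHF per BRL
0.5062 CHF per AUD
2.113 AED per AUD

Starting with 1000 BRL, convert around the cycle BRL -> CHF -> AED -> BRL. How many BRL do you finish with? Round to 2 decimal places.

1000 BRL × 0.1713 = 171.3 CHF
171.3 CHF × 4.277 = 732.6501 AED
732.6501 AED × 1.502 = 1100.4404502 BRL

1100.44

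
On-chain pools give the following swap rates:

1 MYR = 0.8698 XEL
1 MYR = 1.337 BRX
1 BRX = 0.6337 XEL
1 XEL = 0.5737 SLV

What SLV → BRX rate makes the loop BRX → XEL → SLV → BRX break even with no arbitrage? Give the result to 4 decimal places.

2.7506

Known legs of the cycle: 0.6337 × 0.5737 = 0.36355369
For no arbitrage the full-cycle product must be 1, so the missing rate is 1 / 0.36355369 ≈ 2.750625.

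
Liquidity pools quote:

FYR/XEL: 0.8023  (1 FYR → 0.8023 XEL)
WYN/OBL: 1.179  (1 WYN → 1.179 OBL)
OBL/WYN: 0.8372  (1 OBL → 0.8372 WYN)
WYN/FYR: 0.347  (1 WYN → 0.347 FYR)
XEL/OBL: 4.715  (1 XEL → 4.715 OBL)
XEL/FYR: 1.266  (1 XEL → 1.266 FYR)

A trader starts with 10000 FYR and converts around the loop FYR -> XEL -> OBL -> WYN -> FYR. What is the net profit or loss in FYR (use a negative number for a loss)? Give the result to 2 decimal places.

10000 FYR × 0.8023 = 8023 XEL
8023 XEL × 4.715 = 37828.445 OBL
37828.445 OBL × 0.8372 = 31669.974154 WYN
31669.974154 WYN × 0.347 = 10989.481031438 FYR
Net change: 10989.481031438 − 10000 = 989.481031438 FYR

989.48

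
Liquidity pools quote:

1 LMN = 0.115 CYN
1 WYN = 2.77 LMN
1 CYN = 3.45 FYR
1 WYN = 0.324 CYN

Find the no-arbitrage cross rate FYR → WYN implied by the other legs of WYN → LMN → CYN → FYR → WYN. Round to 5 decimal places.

Known legs of the cycle: 2.77 × 0.115 × 3.45 = 1.0989975
For no arbitrage the full-cycle product must be 1, so the missing rate is 1 / 1.0989975 ≈ 0.9099202.

0.90992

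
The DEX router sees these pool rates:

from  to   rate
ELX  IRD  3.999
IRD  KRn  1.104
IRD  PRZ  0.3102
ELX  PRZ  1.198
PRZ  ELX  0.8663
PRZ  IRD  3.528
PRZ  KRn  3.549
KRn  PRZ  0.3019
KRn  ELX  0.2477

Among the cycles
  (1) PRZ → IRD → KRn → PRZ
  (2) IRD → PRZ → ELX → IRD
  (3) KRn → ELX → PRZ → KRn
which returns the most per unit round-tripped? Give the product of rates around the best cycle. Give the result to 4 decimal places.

(1) 3.528 × 1.104 × 0.3019 = 1.17587
(2) 0.3102 × 0.8663 × 3.999 = 1.07464
(3) 0.2477 × 1.198 × 3.549 = 1.05315
Highest is cycle (1) at 1.1759 (>1, arbitrage).

1.1759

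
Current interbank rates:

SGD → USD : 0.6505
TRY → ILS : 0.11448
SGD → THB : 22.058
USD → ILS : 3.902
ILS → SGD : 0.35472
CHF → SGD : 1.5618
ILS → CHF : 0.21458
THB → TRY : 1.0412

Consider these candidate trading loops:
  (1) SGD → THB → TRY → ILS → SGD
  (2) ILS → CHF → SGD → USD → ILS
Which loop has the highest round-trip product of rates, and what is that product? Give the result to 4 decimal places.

(1) 22.058 × 1.0412 × 0.11448 × 0.35472 = 0.93264
(2) 0.21458 × 1.5618 × 0.6505 × 3.902 = 0.85065
Highest is cycle (1) at 0.9326 (≤1, no arbitrage).

0.9326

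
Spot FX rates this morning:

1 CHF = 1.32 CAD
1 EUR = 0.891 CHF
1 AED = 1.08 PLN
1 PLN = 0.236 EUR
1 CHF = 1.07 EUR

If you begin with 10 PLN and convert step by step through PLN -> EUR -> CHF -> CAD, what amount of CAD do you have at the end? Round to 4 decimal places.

10 PLN × 0.236 = 2.36 EUR
2.36 EUR × 0.891 = 2.10276 CHF
2.10276 CHF × 1.32 = 2.7756432 CAD

2.7756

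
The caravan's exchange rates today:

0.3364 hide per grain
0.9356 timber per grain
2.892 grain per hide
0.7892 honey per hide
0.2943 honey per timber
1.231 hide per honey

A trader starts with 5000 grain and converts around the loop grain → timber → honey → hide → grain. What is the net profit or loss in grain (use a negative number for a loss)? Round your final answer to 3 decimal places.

5000 grain × 0.9356 = 4678 timber
4678 timber × 0.2943 = 1376.7354 honey
1376.7354 honey × 1.231 = 1694.7612774 hide
1694.7612774 hide × 2.892 = 4901.2496142408 grain
Net change: 4901.2496142408 − 5000 = -98.7503857592 grain

-98.750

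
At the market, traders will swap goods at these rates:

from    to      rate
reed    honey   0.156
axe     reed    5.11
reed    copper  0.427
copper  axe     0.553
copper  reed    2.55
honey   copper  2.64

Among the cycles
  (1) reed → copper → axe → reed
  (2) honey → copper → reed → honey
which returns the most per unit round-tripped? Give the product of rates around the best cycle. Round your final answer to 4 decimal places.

(1) 0.427 × 0.553 × 5.11 = 1.20663
(2) 2.64 × 2.55 × 0.156 = 1.05019
Highest is cycle (1) at 1.2066 (>1, arbitrage).

1.2066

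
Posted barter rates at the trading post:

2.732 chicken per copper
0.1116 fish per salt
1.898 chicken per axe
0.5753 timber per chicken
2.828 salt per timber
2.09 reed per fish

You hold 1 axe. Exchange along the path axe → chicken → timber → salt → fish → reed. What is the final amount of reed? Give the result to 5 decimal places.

0.72025

1 axe × 1.898 = 1.898 chicken
1.898 chicken × 0.5753 = 1.0919194 timber
1.0919194 timber × 2.828 = 3.0879480632 salt
3.0879480632 salt × 0.1116 = 0.34461500385312 fish
0.34461500385312 fish × 2.09 = 0.7202453580530208 reed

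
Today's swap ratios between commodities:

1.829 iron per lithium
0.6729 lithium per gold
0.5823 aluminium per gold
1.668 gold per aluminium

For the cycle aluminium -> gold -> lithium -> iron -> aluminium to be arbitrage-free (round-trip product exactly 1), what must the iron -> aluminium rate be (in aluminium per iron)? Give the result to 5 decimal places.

Known legs of the cycle: 1.668 × 0.6729 × 1.829 = 2.0528644788
For no arbitrage the full-cycle product must be 1, so the missing rate is 1 / 2.0528644788 ≈ 0.4871242.

0.48712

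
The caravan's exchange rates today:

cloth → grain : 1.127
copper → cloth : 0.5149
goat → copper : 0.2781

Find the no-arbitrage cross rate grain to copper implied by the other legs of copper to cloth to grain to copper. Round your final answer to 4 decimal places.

Known legs of the cycle: 0.5149 × 1.127 = 0.5802923
For no arbitrage the full-cycle product must be 1, so the missing rate is 1 / 0.5802923 ≈ 1.723269.

1.7233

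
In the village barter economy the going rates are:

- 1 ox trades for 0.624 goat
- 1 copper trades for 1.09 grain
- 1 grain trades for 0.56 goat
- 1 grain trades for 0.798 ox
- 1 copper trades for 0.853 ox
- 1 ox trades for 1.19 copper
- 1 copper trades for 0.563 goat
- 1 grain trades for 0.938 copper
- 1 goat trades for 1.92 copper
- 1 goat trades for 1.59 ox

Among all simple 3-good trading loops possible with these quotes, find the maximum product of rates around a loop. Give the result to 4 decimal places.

copper→grain→goat→copper: 1.09 × 0.56 × 1.92 = 1.17197
copper→goat→ox→copper: 0.563 × 1.59 × 1.19 = 1.06525
copper→grain→ox→copper: 1.09 × 0.798 × 1.19 = 1.03509
copper→ox→goat→copper: 0.853 × 0.624 × 1.92 = 1.02196
Maximum is copper→grain→goat→copper at 1.1720; arbitrage exists.

1.1720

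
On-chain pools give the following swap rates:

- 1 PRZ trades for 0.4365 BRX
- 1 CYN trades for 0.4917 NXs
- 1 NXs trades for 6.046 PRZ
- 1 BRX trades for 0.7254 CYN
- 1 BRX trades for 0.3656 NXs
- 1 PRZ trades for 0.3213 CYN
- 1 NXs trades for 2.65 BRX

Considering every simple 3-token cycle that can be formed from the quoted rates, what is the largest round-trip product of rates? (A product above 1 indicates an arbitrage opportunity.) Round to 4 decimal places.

0.9648

PRZ→BRX→NXs→PRZ: 0.4365 × 0.3656 × 6.046 = 0.96485
PRZ→CYN→NXs→PRZ: 0.3213 × 0.4917 × 6.046 = 0.95517
BRX→CYN→NXs→BRX: 0.7254 × 0.4917 × 2.65 = 0.94520
Maximum is PRZ→BRX→NXs→PRZ at 0.9648; no arbitrage — every cycle loses value.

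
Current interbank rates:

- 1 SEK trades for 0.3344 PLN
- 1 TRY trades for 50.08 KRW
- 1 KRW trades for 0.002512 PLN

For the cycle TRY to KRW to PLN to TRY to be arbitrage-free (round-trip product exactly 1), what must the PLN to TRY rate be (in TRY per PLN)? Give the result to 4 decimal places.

7.9491

Known legs of the cycle: 50.08 × 0.002512 = 0.12580096
For no arbitrage the full-cycle product must be 1, so the missing rate is 1 / 0.12580096 ≈ 7.949065.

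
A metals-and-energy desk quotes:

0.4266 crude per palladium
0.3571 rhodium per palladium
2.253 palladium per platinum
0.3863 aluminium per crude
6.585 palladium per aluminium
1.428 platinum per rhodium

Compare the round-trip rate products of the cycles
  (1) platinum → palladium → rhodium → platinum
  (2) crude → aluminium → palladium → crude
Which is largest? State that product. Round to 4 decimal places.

1.1489

(1) 2.253 × 0.3571 × 1.428 = 1.14889
(2) 0.3863 × 6.585 × 0.4266 = 1.08518
Highest is cycle (1) at 1.1489 (>1, arbitrage).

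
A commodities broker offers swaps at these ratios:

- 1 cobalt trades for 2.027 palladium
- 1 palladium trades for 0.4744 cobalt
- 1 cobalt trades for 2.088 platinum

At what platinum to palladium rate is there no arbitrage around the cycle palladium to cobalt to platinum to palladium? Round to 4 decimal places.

1.0095

Known legs of the cycle: 0.4744 × 2.088 = 0.9905472
For no arbitrage the full-cycle product must be 1, so the missing rate is 1 / 0.9905472 ≈ 1.009543.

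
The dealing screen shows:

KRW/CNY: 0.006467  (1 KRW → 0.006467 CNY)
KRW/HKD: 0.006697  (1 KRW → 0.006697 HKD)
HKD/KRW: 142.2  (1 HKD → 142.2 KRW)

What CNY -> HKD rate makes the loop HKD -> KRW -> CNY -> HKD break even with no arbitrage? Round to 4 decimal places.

Known legs of the cycle: 142.2 × 0.006467 = 0.9196074
For no arbitrage the full-cycle product must be 1, so the missing rate is 1 / 0.9196074 ≈ 1.087421.

1.0874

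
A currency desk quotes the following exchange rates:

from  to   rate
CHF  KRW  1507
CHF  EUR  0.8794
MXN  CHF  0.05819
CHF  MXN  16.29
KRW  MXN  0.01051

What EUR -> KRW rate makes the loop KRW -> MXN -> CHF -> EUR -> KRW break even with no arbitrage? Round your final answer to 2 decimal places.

1859.36

Known legs of the cycle: 0.01051 × 0.05819 × 0.8794 = 0.00053782072586
For no arbitrage the full-cycle product must be 1, so the missing rate is 1 / 0.00053782072586 ≈ 1859.3556.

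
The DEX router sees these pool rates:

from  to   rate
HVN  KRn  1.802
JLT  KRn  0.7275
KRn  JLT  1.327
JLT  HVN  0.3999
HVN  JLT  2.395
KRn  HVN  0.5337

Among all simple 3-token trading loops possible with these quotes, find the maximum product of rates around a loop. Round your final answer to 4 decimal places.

JLT→HVN→KRn→JLT: 0.3999 × 1.802 × 1.327 = 0.95626
JLT→KRn→HVN→JLT: 0.7275 × 0.5337 × 2.395 = 0.92990
Maximum is JLT→HVN→KRn→JLT at 0.9563; no arbitrage — every cycle loses value.

0.9563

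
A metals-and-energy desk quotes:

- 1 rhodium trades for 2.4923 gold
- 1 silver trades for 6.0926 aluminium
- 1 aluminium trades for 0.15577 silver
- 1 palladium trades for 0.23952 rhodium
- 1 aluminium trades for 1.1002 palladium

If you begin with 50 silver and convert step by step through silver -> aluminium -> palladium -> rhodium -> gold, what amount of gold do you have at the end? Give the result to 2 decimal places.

50 silver × 6.0926 = 304.63 aluminium
304.63 aluminium × 1.1002 = 335.153926 palladium
335.153926 palladium × 0.23952 = 80.27606835552 rhodium
80.27606835552 rhodium × 2.4923 = 200.072045162462496 gold

200.07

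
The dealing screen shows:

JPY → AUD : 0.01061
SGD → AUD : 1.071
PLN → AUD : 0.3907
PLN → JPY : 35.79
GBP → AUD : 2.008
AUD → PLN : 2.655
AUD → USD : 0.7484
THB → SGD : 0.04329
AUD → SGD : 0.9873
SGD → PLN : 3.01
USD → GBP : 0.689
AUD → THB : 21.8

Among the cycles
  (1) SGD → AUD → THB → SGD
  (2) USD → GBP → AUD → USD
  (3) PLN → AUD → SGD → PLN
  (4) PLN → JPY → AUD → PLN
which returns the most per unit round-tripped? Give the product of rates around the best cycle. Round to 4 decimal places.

(1) 1.071 × 21.8 × 0.04329 = 1.01073
(2) 0.689 × 2.008 × 0.7484 = 1.03542
(3) 0.3907 × 0.9873 × 3.01 = 1.16107
(4) 35.79 × 0.01061 × 2.655 = 1.00819
Highest is cycle (3) at 1.1611 (>1, arbitrage).

1.1611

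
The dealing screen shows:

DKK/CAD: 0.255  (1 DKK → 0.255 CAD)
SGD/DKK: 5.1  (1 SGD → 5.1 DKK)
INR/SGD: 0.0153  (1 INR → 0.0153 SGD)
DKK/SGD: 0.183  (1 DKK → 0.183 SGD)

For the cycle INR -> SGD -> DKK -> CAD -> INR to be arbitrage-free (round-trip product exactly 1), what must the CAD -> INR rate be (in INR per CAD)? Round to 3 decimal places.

Known legs of the cycle: 0.0153 × 5.1 × 0.255 = 0.01989765
For no arbitrage the full-cycle product must be 1, so the missing rate is 1 / 0.01989765 ≈ 50.25719.

50.257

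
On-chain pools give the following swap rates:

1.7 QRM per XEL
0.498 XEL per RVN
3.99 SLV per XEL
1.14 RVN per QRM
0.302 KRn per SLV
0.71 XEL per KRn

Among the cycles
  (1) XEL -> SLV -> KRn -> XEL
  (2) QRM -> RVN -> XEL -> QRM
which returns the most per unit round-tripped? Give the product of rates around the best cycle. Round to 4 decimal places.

(1) 3.99 × 0.302 × 0.71 = 0.85554
(2) 1.14 × 0.498 × 1.7 = 0.96512
Highest is cycle (2) at 0.9651 (≤1, no arbitrage).

0.9651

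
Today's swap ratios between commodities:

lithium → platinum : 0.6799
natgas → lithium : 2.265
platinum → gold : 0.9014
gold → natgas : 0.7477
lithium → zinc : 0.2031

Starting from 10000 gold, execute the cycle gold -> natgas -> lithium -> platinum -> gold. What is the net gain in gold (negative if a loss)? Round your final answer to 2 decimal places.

10000 gold × 0.7477 = 7477 natgas
7477 natgas × 2.265 = 16935.405 lithium
16935.405 lithium × 0.6799 = 11514.3818595 platinum
11514.3818595 platinum × 0.9014 = 10379.0638081533 gold
Net change: 10379.0638081533 − 10000 = 379.0638081533 gold

379.06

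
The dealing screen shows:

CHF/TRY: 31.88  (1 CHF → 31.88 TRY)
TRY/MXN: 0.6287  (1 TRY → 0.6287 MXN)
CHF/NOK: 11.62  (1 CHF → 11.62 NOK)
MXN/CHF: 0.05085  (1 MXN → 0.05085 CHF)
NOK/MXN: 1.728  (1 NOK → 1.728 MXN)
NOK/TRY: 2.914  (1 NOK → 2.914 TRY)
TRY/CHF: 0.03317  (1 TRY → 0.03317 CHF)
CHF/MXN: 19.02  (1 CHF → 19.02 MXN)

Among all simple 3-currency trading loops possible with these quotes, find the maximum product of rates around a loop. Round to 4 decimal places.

1.1232

CHF→NOK→TRY→CHF: 11.62 × 2.914 × 0.03317 = 1.12316
CHF→NOK→MXN→CHF: 11.62 × 1.728 × 0.05085 = 1.02104
CHF→TRY→MXN→CHF: 31.88 × 0.6287 × 0.05085 = 1.01918
Maximum is CHF→NOK→TRY→CHF at 1.1232; arbitrage exists.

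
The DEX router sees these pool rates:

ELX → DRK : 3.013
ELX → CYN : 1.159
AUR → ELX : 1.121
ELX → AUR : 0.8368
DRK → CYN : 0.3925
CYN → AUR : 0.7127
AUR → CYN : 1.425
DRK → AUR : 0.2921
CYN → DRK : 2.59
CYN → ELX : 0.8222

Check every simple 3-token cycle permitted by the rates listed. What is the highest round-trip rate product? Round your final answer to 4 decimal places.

AUR→CYN→DRK→AUR: 1.425 × 2.59 × 0.2921 = 1.07807
AUR→ELX→DRK→AUR: 1.121 × 3.013 × 0.2921 = 0.98659
AUR→CYN→ELX→AUR: 1.425 × 0.8222 × 0.8368 = 0.98042
DRK→CYN→ELX→DRK: 0.3925 × 0.8222 × 3.013 = 0.97234
AUR→ELX→CYN→AUR: 1.121 × 1.159 × 0.7127 = 0.92597
Maximum is AUR→CYN→DRK→AUR at 1.0781; arbitrage exists.

1.0781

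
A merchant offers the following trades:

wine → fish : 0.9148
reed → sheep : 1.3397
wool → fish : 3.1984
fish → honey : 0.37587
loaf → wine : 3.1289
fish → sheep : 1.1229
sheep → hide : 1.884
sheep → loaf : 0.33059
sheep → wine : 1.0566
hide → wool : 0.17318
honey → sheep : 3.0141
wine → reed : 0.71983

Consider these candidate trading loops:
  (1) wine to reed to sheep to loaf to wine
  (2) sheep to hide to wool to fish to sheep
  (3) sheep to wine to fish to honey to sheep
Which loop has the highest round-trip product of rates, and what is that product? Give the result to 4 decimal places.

(1) 0.71983 × 1.3397 × 0.33059 × 3.1289 = 0.99751
(2) 1.884 × 0.17318 × 3.1984 × 1.1229 = 1.17180
(3) 1.0566 × 0.9148 × 0.37587 × 3.0141 = 1.09505
Highest is cycle (2) at 1.1718 (>1, arbitrage).

1.1718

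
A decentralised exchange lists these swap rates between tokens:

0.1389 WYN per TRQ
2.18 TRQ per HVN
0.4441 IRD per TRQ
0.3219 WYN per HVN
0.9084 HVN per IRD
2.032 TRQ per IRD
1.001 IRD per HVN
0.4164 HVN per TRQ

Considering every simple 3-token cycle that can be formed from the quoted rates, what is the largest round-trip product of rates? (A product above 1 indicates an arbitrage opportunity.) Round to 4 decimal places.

0.8795

HVN→TRQ→IRD→HVN: 2.18 × 0.4441 × 0.9084 = 0.87946
HVN→IRD→TRQ→HVN: 1.001 × 2.032 × 0.4164 = 0.84697
Maximum is HVN→TRQ→IRD→HVN at 0.8795; no arbitrage — every cycle loses value.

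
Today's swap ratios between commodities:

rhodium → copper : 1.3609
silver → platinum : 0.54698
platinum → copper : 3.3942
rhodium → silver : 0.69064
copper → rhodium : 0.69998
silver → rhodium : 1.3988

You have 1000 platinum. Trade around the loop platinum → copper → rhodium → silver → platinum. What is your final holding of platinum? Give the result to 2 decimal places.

1000 platinum × 3.3942 = 3394.2 copper
3394.2 copper × 0.69998 = 2375.872116 rhodium
2375.872116 rhodium × 0.69064 = 1640.87231819424 silver
1640.87231819424 silver × 0.54698 = 897.5243406058853952 platinum

897.52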